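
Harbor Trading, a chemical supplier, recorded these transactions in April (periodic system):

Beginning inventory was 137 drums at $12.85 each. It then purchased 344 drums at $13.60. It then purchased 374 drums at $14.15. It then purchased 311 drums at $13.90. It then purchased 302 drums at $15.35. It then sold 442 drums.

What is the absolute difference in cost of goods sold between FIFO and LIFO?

FIFO COGS: 137 @ $12.85 + 305 @ $13.60 = $5,908.45
LIFO COGS: 302 @ $15.35 + 140 @ $13.90 = $6,581.70
Difference = |$5,908.45 − $6,581.70| = $673.25

$673.25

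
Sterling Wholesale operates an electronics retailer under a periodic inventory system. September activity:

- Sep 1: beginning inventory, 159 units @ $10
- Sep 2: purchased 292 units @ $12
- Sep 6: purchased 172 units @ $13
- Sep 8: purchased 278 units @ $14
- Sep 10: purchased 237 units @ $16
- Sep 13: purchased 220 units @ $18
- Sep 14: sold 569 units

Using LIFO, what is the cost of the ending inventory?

Ending inventory = $9,654

Sep 14, 569 sold [LIFO — newest first]: 220 @ $18 + 237 @ $16 + 112 @ $14 = $9,320
Ending inventory: 159 @ $10 + 292 @ $12 + 172 @ $13 + 166 @ $14 = $9,654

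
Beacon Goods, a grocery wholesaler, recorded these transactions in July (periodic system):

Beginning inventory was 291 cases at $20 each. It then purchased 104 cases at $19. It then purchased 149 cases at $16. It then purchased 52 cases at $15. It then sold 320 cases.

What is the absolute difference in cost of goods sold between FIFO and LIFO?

FIFO COGS: 291 @ $20 + 29 @ $19 = $6,371
LIFO COGS: 52 @ $15 + 149 @ $16 + 104 @ $19 + 15 @ $20 = $5,440
Difference = |$6,371 − $5,440| = $931

$931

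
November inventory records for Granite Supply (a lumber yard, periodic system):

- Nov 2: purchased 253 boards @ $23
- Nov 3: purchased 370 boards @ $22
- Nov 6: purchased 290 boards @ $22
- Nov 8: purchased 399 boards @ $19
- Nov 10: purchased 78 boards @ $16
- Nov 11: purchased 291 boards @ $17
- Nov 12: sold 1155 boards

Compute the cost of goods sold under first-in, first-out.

Nov 12, 1155 sold [FIFO — oldest first]: 253 @ $23 + 370 @ $22 + 290 @ $22 + 242 @ $19 = $24,937
Ending inventory: 157 @ $19 + 78 @ $16 + 291 @ $17 = $9,178

COGS = $24,937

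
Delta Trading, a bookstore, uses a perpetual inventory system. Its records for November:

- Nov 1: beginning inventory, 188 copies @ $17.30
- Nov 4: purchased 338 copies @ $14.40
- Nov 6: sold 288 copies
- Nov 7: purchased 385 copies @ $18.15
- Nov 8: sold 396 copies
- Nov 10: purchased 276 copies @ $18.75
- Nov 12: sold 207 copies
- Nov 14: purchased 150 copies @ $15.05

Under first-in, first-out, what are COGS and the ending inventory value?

COGS = $14,744.35; ending inventory = $7,795.50

Nov 6, 288 sold [FIFO — oldest first]: 188 @ $17.30 + 100 @ $14.40 = $4,692.40
Nov 8, 396 sold [FIFO — oldest first]: 238 @ $14.40 + 158 @ $18.15 = $6,294.90
Nov 12, 207 sold [FIFO — oldest first]: 207 @ $18.15 = $3,757.05
Total COGS = $4,692.40 + $6,294.90 + $3,757.05 = $14,744.35
Ending inventory: 20 @ $18.15 + 276 @ $18.75 + 150 @ $15.05 = $7,795.50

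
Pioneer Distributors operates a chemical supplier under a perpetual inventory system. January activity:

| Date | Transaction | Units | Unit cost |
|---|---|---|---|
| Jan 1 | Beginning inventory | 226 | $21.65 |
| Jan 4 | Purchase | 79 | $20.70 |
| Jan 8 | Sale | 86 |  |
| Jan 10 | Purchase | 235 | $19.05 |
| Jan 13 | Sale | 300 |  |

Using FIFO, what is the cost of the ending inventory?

Jan 8, 86 sold [FIFO — oldest first]: 86 @ $21.65 = $1,861.90
Jan 13, 300 sold [FIFO — oldest first]: 140 @ $21.65 + 79 @ $20.70 + 81 @ $19.05 = $6,209.35
Total COGS = $1,861.90 + $6,209.35 = $8,071.25
Ending inventory: 154 @ $19.05 = $2,933.70

Ending inventory = $2,933.70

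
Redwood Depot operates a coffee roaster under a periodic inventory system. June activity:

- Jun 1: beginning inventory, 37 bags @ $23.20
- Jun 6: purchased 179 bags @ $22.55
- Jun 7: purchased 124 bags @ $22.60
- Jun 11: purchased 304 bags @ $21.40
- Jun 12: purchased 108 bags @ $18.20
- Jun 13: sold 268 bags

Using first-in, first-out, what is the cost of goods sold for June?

COGS = $6,070.05

Jun 13, 268 sold [FIFO — oldest first]: 37 @ $23.20 + 179 @ $22.55 + 52 @ $22.60 = $6,070.05
Ending inventory: 72 @ $22.60 + 304 @ $21.40 + 108 @ $18.20 = $10,098.40
Check: goods available $16,168.45 = COGS $6,070.05 + ending $10,098.40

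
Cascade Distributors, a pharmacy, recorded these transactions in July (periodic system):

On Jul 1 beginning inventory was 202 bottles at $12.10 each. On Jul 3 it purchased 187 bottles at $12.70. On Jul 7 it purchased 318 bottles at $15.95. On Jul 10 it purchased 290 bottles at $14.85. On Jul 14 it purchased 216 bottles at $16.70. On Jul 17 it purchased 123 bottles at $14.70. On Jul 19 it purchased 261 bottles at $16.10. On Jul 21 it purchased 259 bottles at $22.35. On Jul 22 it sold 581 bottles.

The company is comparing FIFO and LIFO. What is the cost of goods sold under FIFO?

COGS = $7,881.50

FIFO COGS: 202 @ $12.10 + 187 @ $12.70 + 192 @ $15.95 = $7,881.50
LIFO COGS: 259 @ $22.35 + 261 @ $16.10 + 61 @ $14.70 = $10,887.45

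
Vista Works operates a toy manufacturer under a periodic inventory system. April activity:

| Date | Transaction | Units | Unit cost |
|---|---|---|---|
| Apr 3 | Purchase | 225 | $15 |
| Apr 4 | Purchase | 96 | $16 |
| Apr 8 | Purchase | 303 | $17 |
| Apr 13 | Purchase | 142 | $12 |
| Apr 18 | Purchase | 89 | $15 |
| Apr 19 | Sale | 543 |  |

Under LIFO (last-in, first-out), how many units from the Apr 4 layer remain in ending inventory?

87

Apr 19, 543 sold [LIFO — newest first]: 89 @ $15 + 142 @ $12 + 303 @ $17 + 9 @ $16 = $8,334
Ending inventory: 225 @ $15 + 87 @ $16 = $4,767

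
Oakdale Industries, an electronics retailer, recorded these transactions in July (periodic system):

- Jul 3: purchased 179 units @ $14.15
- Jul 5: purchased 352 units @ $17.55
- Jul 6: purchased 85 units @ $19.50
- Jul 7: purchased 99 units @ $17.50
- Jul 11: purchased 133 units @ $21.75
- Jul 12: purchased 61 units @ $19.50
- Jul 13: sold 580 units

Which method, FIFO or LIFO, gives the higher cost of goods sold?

FIFO COGS: 179 @ $14.15 + 352 @ $17.55 + 49 @ $19.50 = $9,665.95
LIFO COGS: 61 @ $19.50 + 133 @ $21.75 + 99 @ $17.50 + 85 @ $19.50 + 202 @ $17.55 = $11,017.35

LIFO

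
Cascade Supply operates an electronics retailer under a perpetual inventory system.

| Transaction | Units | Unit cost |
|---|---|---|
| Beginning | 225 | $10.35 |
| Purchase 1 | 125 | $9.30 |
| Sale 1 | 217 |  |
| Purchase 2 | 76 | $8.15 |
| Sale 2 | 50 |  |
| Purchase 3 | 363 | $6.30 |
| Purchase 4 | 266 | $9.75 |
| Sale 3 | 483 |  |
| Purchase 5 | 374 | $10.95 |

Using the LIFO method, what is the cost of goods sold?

Sale 1 (217) [LIFO — newest first]: 125 @ $9.30 + 92 @ $10.35 = $2,114.70
Sale 2 (50) [LIFO — newest first]: 50 @ $8.15 = $407.50
Sale 3 (483) [LIFO — newest first]: 266 @ $9.75 + 217 @ $6.30 = $3,960.60
Total COGS = $2,114.70 + $407.50 + $3,960.60 = $6,482.80
Ending inventory: 133 @ $10.35 + 26 @ $8.15 + 146 @ $6.30 + 374 @ $10.95 = $6,603.55

COGS = $6,482.80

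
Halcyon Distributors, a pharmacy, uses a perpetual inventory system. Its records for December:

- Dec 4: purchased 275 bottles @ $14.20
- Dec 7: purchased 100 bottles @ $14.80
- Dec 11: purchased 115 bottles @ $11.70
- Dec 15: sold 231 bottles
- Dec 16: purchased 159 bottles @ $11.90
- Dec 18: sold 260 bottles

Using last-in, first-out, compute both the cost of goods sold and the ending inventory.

COGS = $6,379.00; ending inventory = $2,243.60

Dec 15, 231 sold [LIFO — newest first]: 115 @ $11.70 + 100 @ $14.80 + 16 @ $14.20 = $3,052.70
Dec 18, 260 sold [LIFO — newest first]: 159 @ $11.90 + 101 @ $14.20 = $3,326.30
Total COGS = $3,052.70 + $3,326.30 = $6,379.00
Ending inventory: 158 @ $14.20 = $2,243.60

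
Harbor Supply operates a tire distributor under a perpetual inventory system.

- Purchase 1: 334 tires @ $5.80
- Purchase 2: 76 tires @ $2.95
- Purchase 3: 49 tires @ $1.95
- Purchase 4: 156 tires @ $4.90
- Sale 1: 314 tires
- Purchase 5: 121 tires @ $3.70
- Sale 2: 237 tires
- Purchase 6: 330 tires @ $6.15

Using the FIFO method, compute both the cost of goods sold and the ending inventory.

Sale 1 (314) [FIFO — oldest first]: 314 @ $5.80 = $1,821.20
Sale 2 (237) [FIFO — oldest first]: 20 @ $5.80 + 76 @ $2.95 + 49 @ $1.95 + 92 @ $4.90 = $886.55
Total COGS = $1,821.20 + $886.55 = $2,707.75
Ending inventory: 64 @ $4.90 + 121 @ $3.70 + 330 @ $6.15 = $2,790.80

COGS = $2,707.75; ending inventory = $2,790.80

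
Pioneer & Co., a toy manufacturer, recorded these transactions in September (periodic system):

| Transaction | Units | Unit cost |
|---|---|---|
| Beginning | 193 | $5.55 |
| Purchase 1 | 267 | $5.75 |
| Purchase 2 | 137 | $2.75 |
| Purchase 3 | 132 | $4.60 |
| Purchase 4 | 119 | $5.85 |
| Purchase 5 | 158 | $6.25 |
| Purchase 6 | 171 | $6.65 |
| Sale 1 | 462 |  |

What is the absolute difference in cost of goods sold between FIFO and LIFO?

$273.30

FIFO COGS: 193 @ $5.55 + 267 @ $5.75 + 2 @ $2.75 = $2,611.90
LIFO COGS: 171 @ $6.65 + 158 @ $6.25 + 119 @ $5.85 + 14 @ $4.60 = $2,885.20
Difference = |$2,611.90 − $2,885.20| = $273.30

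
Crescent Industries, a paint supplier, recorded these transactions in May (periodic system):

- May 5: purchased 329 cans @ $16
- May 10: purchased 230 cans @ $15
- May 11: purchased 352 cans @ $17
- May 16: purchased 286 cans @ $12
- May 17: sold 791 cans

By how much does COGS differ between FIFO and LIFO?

$947

FIFO COGS: 329 @ $16 + 230 @ $15 + 232 @ $17 = $12,658
LIFO COGS: 286 @ $12 + 352 @ $17 + 153 @ $15 = $11,711
Difference = |$12,658 − $11,711| = $947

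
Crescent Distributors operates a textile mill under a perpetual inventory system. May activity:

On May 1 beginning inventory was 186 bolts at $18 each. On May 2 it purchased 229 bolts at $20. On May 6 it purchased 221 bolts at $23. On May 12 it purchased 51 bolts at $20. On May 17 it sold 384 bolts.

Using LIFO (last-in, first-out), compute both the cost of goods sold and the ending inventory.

May 17, 384 sold [LIFO — newest first]: 51 @ $20 + 221 @ $23 + 112 @ $20 = $8,343
Ending inventory: 186 @ $18 + 117 @ $20 = $5,688

COGS = $8,343; ending inventory = $5,688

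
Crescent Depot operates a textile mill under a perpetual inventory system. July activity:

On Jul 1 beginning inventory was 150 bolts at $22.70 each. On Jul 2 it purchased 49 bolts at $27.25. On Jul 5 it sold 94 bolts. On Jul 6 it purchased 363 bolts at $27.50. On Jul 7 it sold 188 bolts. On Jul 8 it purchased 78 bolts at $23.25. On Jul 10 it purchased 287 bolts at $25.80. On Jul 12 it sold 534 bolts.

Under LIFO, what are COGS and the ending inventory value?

COGS = $21,392.35; ending inventory = $2,548.50

Jul 5, 94 sold [LIFO — newest first]: 49 @ $27.25 + 45 @ $22.70 = $2,356.75
Jul 7, 188 sold [LIFO — newest first]: 188 @ $27.50 = $5,170.00
Jul 12, 534 sold [LIFO — newest first]: 287 @ $25.80 + 78 @ $23.25 + 169 @ $27.50 = $13,865.60
Total COGS = $2,356.75 + $5,170.00 + $13,865.60 = $21,392.35
Ending inventory: 105 @ $22.70 + 6 @ $27.50 = $2,548.50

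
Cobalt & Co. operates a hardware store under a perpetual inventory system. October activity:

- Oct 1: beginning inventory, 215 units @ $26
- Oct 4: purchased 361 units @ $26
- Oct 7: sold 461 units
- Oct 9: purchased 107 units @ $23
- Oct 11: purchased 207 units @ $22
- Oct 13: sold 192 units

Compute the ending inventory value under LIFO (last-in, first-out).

Oct 7, 461 sold [LIFO — newest first]: 361 @ $26 + 100 @ $26 = $11,986
Oct 13, 192 sold [LIFO — newest first]: 192 @ $22 = $4,224
Total COGS = $11,986 + $4,224 = $16,210
Ending inventory: 115 @ $26 + 107 @ $23 + 15 @ $22 = $5,781

Ending inventory = $5,781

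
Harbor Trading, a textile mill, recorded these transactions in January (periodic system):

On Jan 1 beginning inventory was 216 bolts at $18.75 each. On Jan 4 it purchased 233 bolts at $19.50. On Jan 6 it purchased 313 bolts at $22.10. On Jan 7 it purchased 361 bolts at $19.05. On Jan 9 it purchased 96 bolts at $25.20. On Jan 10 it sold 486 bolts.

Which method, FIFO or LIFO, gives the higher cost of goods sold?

LIFO

FIFO COGS: 216 @ $18.75 + 233 @ $19.50 + 37 @ $22.10 = $9,411.20
LIFO COGS: 96 @ $25.20 + 361 @ $19.05 + 29 @ $22.10 = $9,937.15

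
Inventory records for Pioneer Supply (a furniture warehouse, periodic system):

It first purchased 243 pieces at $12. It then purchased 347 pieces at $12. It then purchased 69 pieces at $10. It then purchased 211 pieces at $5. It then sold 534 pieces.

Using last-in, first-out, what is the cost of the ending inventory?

Sale 1 (534) [LIFO — newest first]: 211 @ $5 + 69 @ $10 + 254 @ $12 = $4,793
Ending inventory: 243 @ $12 + 93 @ $12 = $4,032
Check: goods available $8,825 = COGS $4,793 + ending $4,032

Ending inventory = $4,032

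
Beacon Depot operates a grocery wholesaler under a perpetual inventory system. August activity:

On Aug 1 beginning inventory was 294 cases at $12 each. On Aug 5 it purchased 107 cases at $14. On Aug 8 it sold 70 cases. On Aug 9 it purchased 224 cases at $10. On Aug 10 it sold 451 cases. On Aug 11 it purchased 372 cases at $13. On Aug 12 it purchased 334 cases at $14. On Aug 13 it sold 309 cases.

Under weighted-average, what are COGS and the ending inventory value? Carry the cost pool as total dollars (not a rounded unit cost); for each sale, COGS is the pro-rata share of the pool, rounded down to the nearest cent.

After Aug 1: 294 on hand, pool $3,528.00 (≈ $12.0000 each)
After Aug 5: 401 on hand, pool $5,026.00 (≈ $12.5337 each)
Aug 8, sell 70: 70/401 × $5,026.00 → $877.35
After Aug 9: 555 on hand, pool $6,388.65 (≈ $11.5111 each)
Aug 10, sell 451: 451/555 × $6,388.65 → $5,191.49
After Aug 11: 476 on hand, pool $6,033.16 (≈ $12.6747 each)
After Aug 12: 810 on hand, pool $10,709.16 (≈ $13.2212 each)
Aug 13, sell 309: 309/810 × $10,709.16 → $4,085.34
Total COGS = $877.35 + $5,191.49 + $4,085.34 = $10,154.18
Ending inventory (cost pool remaining) = $6,623.82

COGS = $10,154.18; ending inventory = $6,623.82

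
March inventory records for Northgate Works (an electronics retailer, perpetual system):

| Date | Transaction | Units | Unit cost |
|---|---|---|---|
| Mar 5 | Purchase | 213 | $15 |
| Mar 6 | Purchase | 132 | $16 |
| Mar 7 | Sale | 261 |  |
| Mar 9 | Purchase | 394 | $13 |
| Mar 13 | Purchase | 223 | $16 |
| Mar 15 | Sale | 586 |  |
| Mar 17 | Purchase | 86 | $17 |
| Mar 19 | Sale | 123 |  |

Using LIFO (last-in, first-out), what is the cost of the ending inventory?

Ending inventory = $1,170

Mar 7, 261 sold [LIFO — newest first]: 132 @ $16 + 129 @ $15 = $4,047
Mar 15, 586 sold [LIFO — newest first]: 223 @ $16 + 363 @ $13 = $8,287
Mar 19, 123 sold [LIFO — newest first]: 86 @ $17 + 31 @ $13 + 6 @ $15 = $1,955
Total COGS = $4,047 + $8,287 + $1,955 = $14,289
Ending inventory: 78 @ $15 = $1,170
Check: goods available $15,459 = COGS $14,289 + ending $1,170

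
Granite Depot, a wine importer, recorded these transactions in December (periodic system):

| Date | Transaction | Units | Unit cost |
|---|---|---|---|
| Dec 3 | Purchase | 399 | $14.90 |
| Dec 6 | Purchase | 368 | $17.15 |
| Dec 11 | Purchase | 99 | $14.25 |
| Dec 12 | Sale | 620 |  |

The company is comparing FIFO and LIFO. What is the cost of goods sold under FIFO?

COGS = $9,735.25

FIFO COGS: 399 @ $14.90 + 221 @ $17.15 = $9,735.25
LIFO COGS: 99 @ $14.25 + 368 @ $17.15 + 153 @ $14.90 = $10,001.65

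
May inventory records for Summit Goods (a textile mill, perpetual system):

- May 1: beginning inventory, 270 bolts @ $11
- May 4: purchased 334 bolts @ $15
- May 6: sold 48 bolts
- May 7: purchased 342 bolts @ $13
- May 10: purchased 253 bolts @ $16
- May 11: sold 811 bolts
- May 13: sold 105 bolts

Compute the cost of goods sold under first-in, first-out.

May 6, 48 sold [FIFO — oldest first]: 48 @ $11 = $528
May 11, 811 sold [FIFO — oldest first]: 222 @ $11 + 334 @ $15 + 255 @ $13 = $10,767
May 13, 105 sold [FIFO — oldest first]: 87 @ $13 + 18 @ $16 = $1,419
Total COGS = $528 + $10,767 + $1,419 = $12,714
Ending inventory: 235 @ $16 = $3,760

COGS = $12,714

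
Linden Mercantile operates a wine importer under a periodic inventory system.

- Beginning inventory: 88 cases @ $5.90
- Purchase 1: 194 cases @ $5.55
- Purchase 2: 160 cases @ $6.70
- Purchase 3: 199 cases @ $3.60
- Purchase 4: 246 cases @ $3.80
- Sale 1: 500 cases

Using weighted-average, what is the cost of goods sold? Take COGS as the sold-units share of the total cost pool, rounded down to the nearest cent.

Sale 1, sell 500: 500/887 × $4,319.10 → $2,434.66
Ending inventory (cost pool remaining) = $1,884.44

COGS = $2,434.66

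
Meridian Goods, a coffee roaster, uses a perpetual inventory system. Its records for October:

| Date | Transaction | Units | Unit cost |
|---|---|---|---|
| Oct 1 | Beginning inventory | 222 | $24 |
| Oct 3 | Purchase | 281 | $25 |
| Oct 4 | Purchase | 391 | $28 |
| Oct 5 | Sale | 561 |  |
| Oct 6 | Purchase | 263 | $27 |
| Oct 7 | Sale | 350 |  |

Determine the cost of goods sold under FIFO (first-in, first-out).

Oct 5, 561 sold [FIFO — oldest first]: 222 @ $24 + 281 @ $25 + 58 @ $28 = $13,977
Oct 7, 350 sold [FIFO — oldest first]: 333 @ $28 + 17 @ $27 = $9,783
Total COGS = $13,977 + $9,783 = $23,760
Ending inventory: 246 @ $27 = $6,642

COGS = $23,760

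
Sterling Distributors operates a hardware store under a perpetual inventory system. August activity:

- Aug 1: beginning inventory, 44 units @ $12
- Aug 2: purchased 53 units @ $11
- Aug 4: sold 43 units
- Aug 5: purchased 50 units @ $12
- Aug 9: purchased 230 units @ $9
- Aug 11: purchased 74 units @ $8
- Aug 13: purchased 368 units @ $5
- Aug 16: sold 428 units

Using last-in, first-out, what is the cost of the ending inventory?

Ending inventory = $3,420

Aug 4, 43 sold [LIFO — newest first]: 43 @ $11 = $473
Aug 16, 428 sold [LIFO — newest first]: 368 @ $5 + 60 @ $8 = $2,320
Total COGS = $473 + $2,320 = $2,793
Ending inventory: 44 @ $12 + 10 @ $11 + 50 @ $12 + 230 @ $9 + 14 @ $8 = $3,420
Check: goods available $6,213 = COGS $2,793 + ending $3,420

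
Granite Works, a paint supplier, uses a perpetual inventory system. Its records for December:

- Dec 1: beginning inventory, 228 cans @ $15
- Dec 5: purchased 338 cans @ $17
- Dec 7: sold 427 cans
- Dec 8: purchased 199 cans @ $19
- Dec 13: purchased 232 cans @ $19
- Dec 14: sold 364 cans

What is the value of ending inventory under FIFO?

Ending inventory = $3,914

Dec 7, 427 sold [FIFO — oldest first]: 228 @ $15 + 199 @ $17 = $6,803
Dec 14, 364 sold [FIFO — oldest first]: 139 @ $17 + 199 @ $19 + 26 @ $19 = $6,638
Total COGS = $6,803 + $6,638 = $13,441
Ending inventory: 206 @ $19 = $3,914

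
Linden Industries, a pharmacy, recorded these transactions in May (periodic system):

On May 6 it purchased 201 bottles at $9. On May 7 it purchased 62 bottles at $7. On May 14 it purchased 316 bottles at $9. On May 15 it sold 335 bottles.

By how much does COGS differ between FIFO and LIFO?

$86

FIFO COGS: 201 @ $9 + 62 @ $7 + 72 @ $9 = $2,891
LIFO COGS: 316 @ $9 + 19 @ $7 = $2,977
Difference = |$2,891 − $2,977| = $86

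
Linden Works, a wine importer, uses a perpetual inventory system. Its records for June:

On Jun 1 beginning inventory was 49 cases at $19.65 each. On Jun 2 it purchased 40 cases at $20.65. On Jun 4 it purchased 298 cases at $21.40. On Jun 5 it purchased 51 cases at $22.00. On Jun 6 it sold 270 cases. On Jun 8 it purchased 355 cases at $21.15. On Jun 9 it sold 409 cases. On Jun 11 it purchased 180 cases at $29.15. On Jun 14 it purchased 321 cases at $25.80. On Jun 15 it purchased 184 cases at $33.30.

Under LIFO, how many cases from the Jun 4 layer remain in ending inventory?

Jun 6, 270 sold [LIFO — newest first]: 51 @ $22.00 + 219 @ $21.40 = $5,808.60
Jun 9, 409 sold [LIFO — newest first]: 355 @ $21.15 + 54 @ $21.40 = $8,663.85
Total COGS = $5,808.60 + $8,663.85 = $14,472.45
Ending inventory: 49 @ $19.65 + 40 @ $20.65 + 25 @ $21.40 + 180 @ $29.15 + 321 @ $25.80 + 184 @ $33.30 = $21,979.85

25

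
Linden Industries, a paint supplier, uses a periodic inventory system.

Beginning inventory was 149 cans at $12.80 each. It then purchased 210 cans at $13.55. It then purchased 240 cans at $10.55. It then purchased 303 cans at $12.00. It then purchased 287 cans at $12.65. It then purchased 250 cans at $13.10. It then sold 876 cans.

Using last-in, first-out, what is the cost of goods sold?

Sale 1 (876) [LIFO — newest first]: 250 @ $13.10 + 287 @ $12.65 + 303 @ $12.00 + 36 @ $10.55 = $10,921.35
Ending inventory: 149 @ $12.80 + 210 @ $13.55 + 204 @ $10.55 = $6,904.90

COGS = $10,921.35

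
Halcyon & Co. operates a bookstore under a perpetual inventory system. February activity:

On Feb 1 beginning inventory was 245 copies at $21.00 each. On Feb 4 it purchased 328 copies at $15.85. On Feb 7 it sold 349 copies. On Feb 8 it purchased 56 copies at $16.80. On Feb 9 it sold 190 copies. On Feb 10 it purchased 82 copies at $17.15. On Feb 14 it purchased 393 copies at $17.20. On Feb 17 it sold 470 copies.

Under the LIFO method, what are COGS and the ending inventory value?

COGS = $17,474.75; ending inventory = $1,975.75

Feb 7, 349 sold [LIFO — newest first]: 328 @ $15.85 + 21 @ $21.00 = $5,639.80
Feb 9, 190 sold [LIFO — newest first]: 56 @ $16.80 + 134 @ $21.00 = $3,754.80
Feb 17, 470 sold [LIFO — newest first]: 393 @ $17.20 + 77 @ $17.15 = $8,080.15
Total COGS = $5,639.80 + $3,754.80 + $8,080.15 = $17,474.75
Ending inventory: 90 @ $21.00 + 5 @ $17.15 = $1,975.75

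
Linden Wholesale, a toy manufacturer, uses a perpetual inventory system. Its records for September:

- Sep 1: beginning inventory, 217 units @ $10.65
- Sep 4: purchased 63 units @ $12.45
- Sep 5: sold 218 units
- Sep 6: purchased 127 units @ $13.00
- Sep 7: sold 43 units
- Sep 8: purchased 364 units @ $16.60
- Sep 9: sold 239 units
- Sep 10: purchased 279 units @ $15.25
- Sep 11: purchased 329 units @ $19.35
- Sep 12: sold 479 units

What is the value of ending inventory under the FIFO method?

Ending inventory = $7,448.90

Sep 5, 218 sold [FIFO — oldest first]: 217 @ $10.65 + 1 @ $12.45 = $2,323.50
Sep 7, 43 sold [FIFO — oldest first]: 43 @ $12.45 = $535.35
Sep 9, 239 sold [FIFO — oldest first]: 19 @ $12.45 + 127 @ $13.00 + 93 @ $16.60 = $3,431.35
Sep 12, 479 sold [FIFO — oldest first]: 271 @ $16.60 + 208 @ $15.25 = $7,670.60
Total COGS = $2,323.50 + $535.35 + $3,431.35 + $7,670.60 = $13,960.80
Ending inventory: 71 @ $15.25 + 329 @ $19.35 = $7,448.90
Check: goods available $21,409.70 = COGS $13,960.80 + ending $7,448.90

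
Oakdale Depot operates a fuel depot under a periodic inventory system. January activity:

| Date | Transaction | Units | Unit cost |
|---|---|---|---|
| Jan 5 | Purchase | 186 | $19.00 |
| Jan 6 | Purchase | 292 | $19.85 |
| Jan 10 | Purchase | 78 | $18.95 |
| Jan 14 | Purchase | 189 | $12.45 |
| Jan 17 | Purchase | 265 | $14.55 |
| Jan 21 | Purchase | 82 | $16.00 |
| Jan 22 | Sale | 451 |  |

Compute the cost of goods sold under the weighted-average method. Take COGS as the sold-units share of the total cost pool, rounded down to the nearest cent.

Jan 22, sell 451: 451/1092 × $18,329.10 → $7,569.98
Ending inventory (cost pool remaining) = $10,759.12

COGS = $7,569.98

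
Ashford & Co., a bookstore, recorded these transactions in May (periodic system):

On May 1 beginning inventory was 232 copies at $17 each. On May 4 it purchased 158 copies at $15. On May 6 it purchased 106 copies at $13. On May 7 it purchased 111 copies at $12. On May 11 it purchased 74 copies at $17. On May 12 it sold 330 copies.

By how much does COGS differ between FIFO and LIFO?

$861

FIFO COGS: 232 @ $17 + 98 @ $15 = $5,414
LIFO COGS: 74 @ $17 + 111 @ $12 + 106 @ $13 + 39 @ $15 = $4,553
Difference = |$5,414 − $4,553| = $861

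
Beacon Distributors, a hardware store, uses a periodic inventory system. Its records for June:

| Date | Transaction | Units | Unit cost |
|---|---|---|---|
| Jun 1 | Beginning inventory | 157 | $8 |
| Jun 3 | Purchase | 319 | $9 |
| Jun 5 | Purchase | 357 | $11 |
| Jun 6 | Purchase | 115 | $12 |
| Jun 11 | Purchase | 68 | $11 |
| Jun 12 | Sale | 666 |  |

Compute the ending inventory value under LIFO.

Ending inventory = $2,993

Jun 12, 666 sold [LIFO — newest first]: 68 @ $11 + 115 @ $12 + 357 @ $11 + 126 @ $9 = $7,189
Ending inventory: 157 @ $8 + 193 @ $9 = $2,993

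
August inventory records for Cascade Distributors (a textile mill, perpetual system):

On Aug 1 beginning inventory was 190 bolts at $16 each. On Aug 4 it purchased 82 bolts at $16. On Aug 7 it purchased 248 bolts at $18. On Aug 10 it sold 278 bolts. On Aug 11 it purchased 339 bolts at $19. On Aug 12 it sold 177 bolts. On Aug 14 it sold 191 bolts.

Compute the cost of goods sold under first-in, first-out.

Aug 10, 278 sold [FIFO — oldest first]: 190 @ $16 + 82 @ $16 + 6 @ $18 = $4,460
Aug 12, 177 sold [FIFO — oldest first]: 177 @ $18 = $3,186
Aug 14, 191 sold [FIFO — oldest first]: 65 @ $18 + 126 @ $19 = $3,564
Total COGS = $4,460 + $3,186 + $3,564 = $11,210
Ending inventory: 213 @ $19 = $4,047

COGS = $11,210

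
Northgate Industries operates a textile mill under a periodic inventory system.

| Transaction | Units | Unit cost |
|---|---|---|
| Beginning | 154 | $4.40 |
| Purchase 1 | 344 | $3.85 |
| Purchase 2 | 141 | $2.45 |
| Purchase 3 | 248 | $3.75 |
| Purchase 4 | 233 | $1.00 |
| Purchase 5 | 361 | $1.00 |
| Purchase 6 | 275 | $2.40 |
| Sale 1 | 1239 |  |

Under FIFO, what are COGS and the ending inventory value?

Sale 1 (1239) [FIFO — oldest first]: 154 @ $4.40 + 344 @ $3.85 + 141 @ $2.45 + 248 @ $3.75 + 233 @ $1.00 + 119 @ $1.00 = $3,629.45
Ending inventory: 242 @ $1.00 + 275 @ $2.40 = $902.00

COGS = $3,629.45; ending inventory = $902.00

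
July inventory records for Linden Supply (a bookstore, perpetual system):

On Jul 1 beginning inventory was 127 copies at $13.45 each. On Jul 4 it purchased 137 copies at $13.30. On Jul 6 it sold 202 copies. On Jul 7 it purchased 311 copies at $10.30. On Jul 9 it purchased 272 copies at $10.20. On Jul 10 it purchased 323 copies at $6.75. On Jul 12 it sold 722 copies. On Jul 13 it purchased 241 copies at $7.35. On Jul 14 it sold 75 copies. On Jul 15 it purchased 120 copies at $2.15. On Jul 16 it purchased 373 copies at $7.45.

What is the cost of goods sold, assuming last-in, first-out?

COGS = $9,510.35

Jul 6, 202 sold [LIFO — newest first]: 137 @ $13.30 + 65 @ $13.45 = $2,696.35
Jul 12, 722 sold [LIFO — newest first]: 323 @ $6.75 + 272 @ $10.20 + 127 @ $10.30 = $6,262.75
Jul 14, 75 sold [LIFO — newest first]: 75 @ $7.35 = $551.25
Total COGS = $2,696.35 + $6,262.75 + $551.25 = $9,510.35
Ending inventory: 62 @ $13.45 + 184 @ $10.30 + 166 @ $7.35 + 120 @ $2.15 + 373 @ $7.45 = $6,986.05
Check: goods available $16,496.40 = COGS $9,510.35 + ending $6,986.05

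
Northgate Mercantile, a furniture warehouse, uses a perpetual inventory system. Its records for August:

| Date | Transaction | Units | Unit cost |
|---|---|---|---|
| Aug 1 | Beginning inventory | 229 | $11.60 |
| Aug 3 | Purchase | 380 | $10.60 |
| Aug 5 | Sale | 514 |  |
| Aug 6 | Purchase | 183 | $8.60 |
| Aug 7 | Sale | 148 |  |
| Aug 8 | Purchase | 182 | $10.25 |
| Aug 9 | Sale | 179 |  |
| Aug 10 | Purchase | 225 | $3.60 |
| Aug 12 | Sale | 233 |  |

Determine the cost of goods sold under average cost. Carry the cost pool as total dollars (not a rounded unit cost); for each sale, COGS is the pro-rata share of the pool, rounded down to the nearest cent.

COGS = $10,191.09

After Aug 1: 229 on hand, pool $2,656.40 (≈ $11.6000 each)
After Aug 3: 609 on hand, pool $6,684.40 (≈ $10.9760 each)
Aug 5, sell 514: 514/609 × $6,684.40 → $5,641.67
After Aug 6: 278 on hand, pool $2,616.53 (≈ $9.4120 each)
Aug 7, sell 148: 148/278 × $2,616.53 → $1,392.97
After Aug 8: 312 on hand, pool $3,089.06 (≈ $9.9008 each)
Aug 9, sell 179: 179/312 × $3,089.06 → $1,772.24
After Aug 10: 358 on hand, pool $2,126.82 (≈ $5.9408 each)
Aug 12, sell 233: 233/358 × $2,126.82 → $1,384.21
Total COGS = $5,641.67 + $1,392.97 + $1,772.24 + $1,384.21 = $10,191.09
Ending inventory (cost pool remaining) = $742.61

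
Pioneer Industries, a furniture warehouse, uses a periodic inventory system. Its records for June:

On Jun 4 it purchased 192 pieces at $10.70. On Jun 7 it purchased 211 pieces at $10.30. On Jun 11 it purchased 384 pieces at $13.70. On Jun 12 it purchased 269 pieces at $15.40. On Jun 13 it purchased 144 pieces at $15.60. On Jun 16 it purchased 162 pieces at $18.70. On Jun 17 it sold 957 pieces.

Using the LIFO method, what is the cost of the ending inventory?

Ending inventory = $4,255.10

Jun 17, 957 sold [LIFO — newest first]: 162 @ $18.70 + 144 @ $15.60 + 269 @ $15.40 + 382 @ $13.70 = $14,651.80
Ending inventory: 192 @ $10.70 + 211 @ $10.30 + 2 @ $13.70 = $4,255.10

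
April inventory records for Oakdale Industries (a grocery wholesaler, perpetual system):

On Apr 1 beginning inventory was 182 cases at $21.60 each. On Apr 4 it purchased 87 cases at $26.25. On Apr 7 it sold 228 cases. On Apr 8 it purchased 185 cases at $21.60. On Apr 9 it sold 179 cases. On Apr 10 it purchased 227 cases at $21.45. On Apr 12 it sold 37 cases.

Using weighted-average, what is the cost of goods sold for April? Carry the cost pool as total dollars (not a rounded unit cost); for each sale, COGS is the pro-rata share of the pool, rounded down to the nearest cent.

COGS = $9,979.25

After Apr 1: 182 on hand, pool $3,931.20 (≈ $21.6000 each)
After Apr 4: 269 on hand, pool $6,214.95 (≈ $23.1039 each)
Apr 7, sell 228: 228/269 × $6,214.95 → $5,267.68
After Apr 8: 226 on hand, pool $4,943.27 (≈ $21.8729 each)
Apr 9, sell 179: 179/226 × $4,943.27 → $3,915.24
After Apr 10: 274 on hand, pool $5,897.18 (≈ $21.5226 each)
Apr 12, sell 37: 37/274 × $5,897.18 → $796.33
Total COGS = $5,267.68 + $3,915.24 + $796.33 = $9,979.25
Ending inventory (cost pool remaining) = $5,100.85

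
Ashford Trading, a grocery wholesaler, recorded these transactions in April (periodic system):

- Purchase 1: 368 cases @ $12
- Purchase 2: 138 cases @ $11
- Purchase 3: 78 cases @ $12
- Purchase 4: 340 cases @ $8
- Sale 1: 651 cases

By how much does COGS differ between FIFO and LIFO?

FIFO COGS: 368 @ $12 + 138 @ $11 + 78 @ $12 + 67 @ $8 = $7,406
LIFO COGS: 340 @ $8 + 78 @ $12 + 138 @ $11 + 95 @ $12 = $6,314
Difference = |$7,406 − $6,314| = $1,092

$1,092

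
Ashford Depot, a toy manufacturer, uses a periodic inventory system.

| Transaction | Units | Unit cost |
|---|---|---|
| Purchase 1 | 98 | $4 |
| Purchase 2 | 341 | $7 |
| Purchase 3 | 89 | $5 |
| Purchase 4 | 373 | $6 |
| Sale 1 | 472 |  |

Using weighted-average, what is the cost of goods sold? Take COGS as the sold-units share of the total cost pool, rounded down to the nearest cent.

COGS = $2,861.33

Sale 1, sell 472: 472/901 × $5,462.00 → $2,861.33
Ending inventory (cost pool remaining) = $2,600.67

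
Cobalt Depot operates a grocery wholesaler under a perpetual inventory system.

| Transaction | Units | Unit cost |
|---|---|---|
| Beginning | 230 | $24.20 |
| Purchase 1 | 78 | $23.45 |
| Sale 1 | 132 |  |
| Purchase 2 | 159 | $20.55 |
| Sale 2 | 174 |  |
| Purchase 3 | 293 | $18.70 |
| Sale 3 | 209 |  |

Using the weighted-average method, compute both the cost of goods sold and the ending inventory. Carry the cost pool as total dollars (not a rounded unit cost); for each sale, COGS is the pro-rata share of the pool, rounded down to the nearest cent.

After Beginning: 230 on hand, pool $5,566.00 (≈ $24.2000 each)
After Purchase 1: 308 on hand, pool $7,395.10 (≈ $24.0101 each)
Sale 1, sell 132: 132/308 × $7,395.10 → $3,169.32
After Purchase 2: 335 on hand, pool $7,493.23 (≈ $22.3679 each)
Sale 2, sell 174: 174/335 × $7,493.23 → $3,892.00
After Purchase 3: 454 on hand, pool $9,080.33 (≈ $20.0007 each)
Sale 3, sell 209: 209/454 × $9,080.33 → $4,180.15
Total COGS = $3,169.32 + $3,892.00 + $4,180.15 = $11,241.47
Ending inventory (cost pool remaining) = $4,900.18

COGS = $11,241.47; ending inventory = $4,900.18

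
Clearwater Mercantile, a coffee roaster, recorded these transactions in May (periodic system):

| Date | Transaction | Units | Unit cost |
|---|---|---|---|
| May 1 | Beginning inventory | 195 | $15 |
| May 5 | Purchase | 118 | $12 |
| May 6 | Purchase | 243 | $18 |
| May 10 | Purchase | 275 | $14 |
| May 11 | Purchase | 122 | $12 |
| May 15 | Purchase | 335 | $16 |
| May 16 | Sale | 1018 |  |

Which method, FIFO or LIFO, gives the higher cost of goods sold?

FIFO COGS: 195 @ $15 + 118 @ $12 + 243 @ $18 + 275 @ $14 + 122 @ $12 + 65 @ $16 = $15,069
LIFO COGS: 335 @ $16 + 122 @ $12 + 275 @ $14 + 243 @ $18 + 43 @ $12 = $15,564

LIFO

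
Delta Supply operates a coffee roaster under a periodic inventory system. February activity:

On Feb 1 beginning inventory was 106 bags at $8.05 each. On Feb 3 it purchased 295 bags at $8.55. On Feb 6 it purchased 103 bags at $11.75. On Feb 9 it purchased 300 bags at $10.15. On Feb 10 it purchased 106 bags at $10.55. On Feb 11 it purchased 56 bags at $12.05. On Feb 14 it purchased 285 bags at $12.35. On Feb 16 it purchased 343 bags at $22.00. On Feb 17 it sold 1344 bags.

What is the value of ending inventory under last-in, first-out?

Ending inventory = $2,084.50

Feb 17, 1344 sold [LIFO — newest first]: 343 @ $22.00 + 285 @ $12.35 + 56 @ $12.05 + 106 @ $10.55 + 300 @ $10.15 + 103 @ $11.75 + 151 @ $8.55 = $18,405.15
Ending inventory: 106 @ $8.05 + 144 @ $8.55 = $2,084.50
Check: goods available $20,489.65 = COGS $18,405.15 + ending $2,084.50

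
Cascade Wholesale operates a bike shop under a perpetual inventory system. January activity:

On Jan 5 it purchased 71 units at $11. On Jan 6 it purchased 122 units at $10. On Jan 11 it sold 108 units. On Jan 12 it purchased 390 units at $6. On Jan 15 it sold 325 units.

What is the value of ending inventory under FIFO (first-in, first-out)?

Ending inventory = $900

Jan 11, 108 sold [FIFO — oldest first]: 71 @ $11 + 37 @ $10 = $1,151
Jan 15, 325 sold [FIFO — oldest first]: 85 @ $10 + 240 @ $6 = $2,290
Total COGS = $1,151 + $2,290 = $3,441
Ending inventory: 150 @ $6 = $900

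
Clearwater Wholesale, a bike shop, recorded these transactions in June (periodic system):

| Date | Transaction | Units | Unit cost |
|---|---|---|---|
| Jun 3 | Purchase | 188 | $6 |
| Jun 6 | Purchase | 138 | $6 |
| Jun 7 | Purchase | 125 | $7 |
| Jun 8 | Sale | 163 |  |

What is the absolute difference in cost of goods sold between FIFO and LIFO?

$125

FIFO COGS: 163 @ $6 = $978
LIFO COGS: 125 @ $7 + 38 @ $6 = $1,103
Difference = |$978 − $1,103| = $125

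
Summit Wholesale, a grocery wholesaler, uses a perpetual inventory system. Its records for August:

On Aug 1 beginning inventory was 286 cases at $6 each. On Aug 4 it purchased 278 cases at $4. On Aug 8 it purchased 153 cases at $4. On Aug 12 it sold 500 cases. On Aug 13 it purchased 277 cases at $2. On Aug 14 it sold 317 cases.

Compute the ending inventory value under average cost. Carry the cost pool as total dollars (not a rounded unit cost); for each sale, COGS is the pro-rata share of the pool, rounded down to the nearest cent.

Ending inventory = $571.54

After Aug 1: 286 on hand, pool $1,716.00 (≈ $6.0000 each)
After Aug 4: 564 on hand, pool $2,828.00 (≈ $5.0142 each)
After Aug 8: 717 on hand, pool $3,440.00 (≈ $4.7978 each)
Aug 12, sell 500: 500/717 × $3,440.00 → $2,398.88
After Aug 13: 494 on hand, pool $1,595.12 (≈ $3.2290 each)
Aug 14, sell 317: 317/494 × $1,595.12 → $1,023.58
Total COGS = $2,398.88 + $1,023.58 = $3,422.46
Ending inventory (cost pool remaining) = $571.54
Check: goods available $3,994.00 = COGS $3,422.46 + ending $571.54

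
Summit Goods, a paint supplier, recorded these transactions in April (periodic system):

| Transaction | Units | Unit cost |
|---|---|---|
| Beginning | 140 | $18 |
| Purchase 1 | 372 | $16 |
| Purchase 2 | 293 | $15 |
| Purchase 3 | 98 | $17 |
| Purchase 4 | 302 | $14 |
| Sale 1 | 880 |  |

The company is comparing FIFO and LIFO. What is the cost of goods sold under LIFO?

FIFO COGS: 140 @ $18 + 372 @ $16 + 293 @ $15 + 75 @ $17 = $14,142
LIFO COGS: 302 @ $14 + 98 @ $17 + 293 @ $15 + 187 @ $16 = $13,281

COGS = $13,281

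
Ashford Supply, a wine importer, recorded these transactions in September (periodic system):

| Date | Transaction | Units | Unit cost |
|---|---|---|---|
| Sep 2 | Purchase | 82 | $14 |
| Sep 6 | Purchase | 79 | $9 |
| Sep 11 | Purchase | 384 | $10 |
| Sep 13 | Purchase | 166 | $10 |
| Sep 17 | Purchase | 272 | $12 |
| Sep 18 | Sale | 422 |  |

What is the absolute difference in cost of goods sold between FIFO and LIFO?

FIFO COGS: 82 @ $14 + 79 @ $9 + 261 @ $10 = $4,469
LIFO COGS: 272 @ $12 + 150 @ $10 = $4,764
Difference = |$4,469 − $4,764| = $295

$295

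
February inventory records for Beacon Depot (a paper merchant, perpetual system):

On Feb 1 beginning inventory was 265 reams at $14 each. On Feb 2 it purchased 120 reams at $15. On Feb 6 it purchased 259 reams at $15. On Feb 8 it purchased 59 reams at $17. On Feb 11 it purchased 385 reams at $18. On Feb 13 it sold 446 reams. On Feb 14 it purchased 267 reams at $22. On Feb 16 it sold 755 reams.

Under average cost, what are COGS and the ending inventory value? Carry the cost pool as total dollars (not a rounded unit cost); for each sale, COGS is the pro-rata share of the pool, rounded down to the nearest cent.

After Feb 1: 265 on hand, pool $3,710.00 (≈ $14.0000 each)
After Feb 2: 385 on hand, pool $5,510.00 (≈ $14.3117 each)
After Feb 6: 644 on hand, pool $9,395.00 (≈ $14.5885 each)
After Feb 8: 703 on hand, pool $10,398.00 (≈ $14.7909 each)
After Feb 11: 1088 on hand, pool $17,328.00 (≈ $15.9265 each)
Feb 13, sell 446: 446/1088 × $17,328.00 → $7,103.20
After Feb 14: 909 on hand, pool $16,098.80 (≈ $17.7105 each)
Feb 16, sell 755: 755/909 × $16,098.80 → $13,371.39
Total COGS = $7,103.20 + $13,371.39 = $20,474.59
Ending inventory (cost pool remaining) = $2,727.41
Check: goods available $23,202.00 = COGS $20,474.59 + ending $2,727.41

COGS = $20,474.59; ending inventory = $2,727.41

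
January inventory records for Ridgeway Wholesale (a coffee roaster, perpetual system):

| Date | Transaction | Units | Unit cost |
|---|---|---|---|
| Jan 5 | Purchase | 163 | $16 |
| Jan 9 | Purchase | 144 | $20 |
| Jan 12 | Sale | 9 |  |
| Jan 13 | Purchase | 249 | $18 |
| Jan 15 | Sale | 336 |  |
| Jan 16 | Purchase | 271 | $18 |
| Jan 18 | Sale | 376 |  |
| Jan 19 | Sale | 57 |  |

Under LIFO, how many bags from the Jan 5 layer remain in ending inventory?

49

Jan 12, 9 sold [LIFO — newest first]: 9 @ $20 = $180
Jan 15, 336 sold [LIFO — newest first]: 249 @ $18 + 87 @ $20 = $6,222
Jan 18, 376 sold [LIFO — newest first]: 271 @ $18 + 48 @ $20 + 57 @ $16 = $6,750
Jan 19, 57 sold [LIFO — newest first]: 57 @ $16 = $912
Total COGS = $180 + $6,222 + $6,750 + $912 = $14,064
Ending inventory: 49 @ $16 = $784
Check: goods available $14,848 = COGS $14,064 + ending $784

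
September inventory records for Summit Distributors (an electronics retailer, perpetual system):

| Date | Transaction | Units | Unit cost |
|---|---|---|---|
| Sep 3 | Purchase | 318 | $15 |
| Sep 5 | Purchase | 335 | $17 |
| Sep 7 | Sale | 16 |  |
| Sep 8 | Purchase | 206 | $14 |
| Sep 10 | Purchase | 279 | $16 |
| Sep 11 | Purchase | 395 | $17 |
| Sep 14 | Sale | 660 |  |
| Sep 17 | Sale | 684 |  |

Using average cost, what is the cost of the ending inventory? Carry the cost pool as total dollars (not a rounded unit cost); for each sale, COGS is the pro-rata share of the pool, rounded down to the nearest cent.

After Sep 3: 318 on hand, pool $4,770.00 (≈ $15.0000 each)
After Sep 5: 653 on hand, pool $10,465.00 (≈ $16.0260 each)
Sep 7, sell 16: 16/653 × $10,465.00 → $256.41
After Sep 8: 843 on hand, pool $13,092.59 (≈ $15.5309 each)
After Sep 10: 1122 on hand, pool $17,556.59 (≈ $15.6476 each)
After Sep 11: 1517 on hand, pool $24,271.59 (≈ $15.9997 each)
Sep 14, sell 660: 660/1517 × $24,271.59 → $10,559.82
Sep 17, sell 684: 684/857 × $13,711.77 → $10,943.81
Total COGS = $256.41 + $10,559.82 + $10,943.81 = $21,760.04
Ending inventory (cost pool remaining) = $2,767.96
Check: goods available $24,528.00 = COGS $21,760.04 + ending $2,767.96

Ending inventory = $2,767.96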